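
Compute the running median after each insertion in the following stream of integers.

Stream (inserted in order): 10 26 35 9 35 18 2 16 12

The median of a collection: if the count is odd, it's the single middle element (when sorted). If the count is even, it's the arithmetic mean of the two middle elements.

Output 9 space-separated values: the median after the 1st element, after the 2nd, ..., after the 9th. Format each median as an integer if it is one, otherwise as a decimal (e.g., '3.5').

Answer: 10 18 26 18 26 22 18 17 16

Derivation:
Step 1: insert 10 -> lo=[10] (size 1, max 10) hi=[] (size 0) -> median=10
Step 2: insert 26 -> lo=[10] (size 1, max 10) hi=[26] (size 1, min 26) -> median=18
Step 3: insert 35 -> lo=[10, 26] (size 2, max 26) hi=[35] (size 1, min 35) -> median=26
Step 4: insert 9 -> lo=[9, 10] (size 2, max 10) hi=[26, 35] (size 2, min 26) -> median=18
Step 5: insert 35 -> lo=[9, 10, 26] (size 3, max 26) hi=[35, 35] (size 2, min 35) -> median=26
Step 6: insert 18 -> lo=[9, 10, 18] (size 3, max 18) hi=[26, 35, 35] (size 3, min 26) -> median=22
Step 7: insert 2 -> lo=[2, 9, 10, 18] (size 4, max 18) hi=[26, 35, 35] (size 3, min 26) -> median=18
Step 8: insert 16 -> lo=[2, 9, 10, 16] (size 4, max 16) hi=[18, 26, 35, 35] (size 4, min 18) -> median=17
Step 9: insert 12 -> lo=[2, 9, 10, 12, 16] (size 5, max 16) hi=[18, 26, 35, 35] (size 4, min 18) -> median=16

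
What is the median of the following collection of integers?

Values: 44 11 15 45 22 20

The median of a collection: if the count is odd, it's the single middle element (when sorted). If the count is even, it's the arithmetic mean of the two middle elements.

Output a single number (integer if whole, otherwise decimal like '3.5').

Answer: 21

Derivation:
Step 1: insert 44 -> lo=[44] (size 1, max 44) hi=[] (size 0) -> median=44
Step 2: insert 11 -> lo=[11] (size 1, max 11) hi=[44] (size 1, min 44) -> median=27.5
Step 3: insert 15 -> lo=[11, 15] (size 2, max 15) hi=[44] (size 1, min 44) -> median=15
Step 4: insert 45 -> lo=[11, 15] (size 2, max 15) hi=[44, 45] (size 2, min 44) -> median=29.5
Step 5: insert 22 -> lo=[11, 15, 22] (size 3, max 22) hi=[44, 45] (size 2, min 44) -> median=22
Step 6: insert 20 -> lo=[11, 15, 20] (size 3, max 20) hi=[22, 44, 45] (size 3, min 22) -> median=21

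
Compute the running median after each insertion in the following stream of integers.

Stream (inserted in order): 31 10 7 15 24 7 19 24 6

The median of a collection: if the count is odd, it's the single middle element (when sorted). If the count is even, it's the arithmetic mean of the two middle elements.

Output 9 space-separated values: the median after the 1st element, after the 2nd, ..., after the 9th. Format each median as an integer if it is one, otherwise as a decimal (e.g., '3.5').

Step 1: insert 31 -> lo=[31] (size 1, max 31) hi=[] (size 0) -> median=31
Step 2: insert 10 -> lo=[10] (size 1, max 10) hi=[31] (size 1, min 31) -> median=20.5
Step 3: insert 7 -> lo=[7, 10] (size 2, max 10) hi=[31] (size 1, min 31) -> median=10
Step 4: insert 15 -> lo=[7, 10] (size 2, max 10) hi=[15, 31] (size 2, min 15) -> median=12.5
Step 5: insert 24 -> lo=[7, 10, 15] (size 3, max 15) hi=[24, 31] (size 2, min 24) -> median=15
Step 6: insert 7 -> lo=[7, 7, 10] (size 3, max 10) hi=[15, 24, 31] (size 3, min 15) -> median=12.5
Step 7: insert 19 -> lo=[7, 7, 10, 15] (size 4, max 15) hi=[19, 24, 31] (size 3, min 19) -> median=15
Step 8: insert 24 -> lo=[7, 7, 10, 15] (size 4, max 15) hi=[19, 24, 24, 31] (size 4, min 19) -> median=17
Step 9: insert 6 -> lo=[6, 7, 7, 10, 15] (size 5, max 15) hi=[19, 24, 24, 31] (size 4, min 19) -> median=15

Answer: 31 20.5 10 12.5 15 12.5 15 17 15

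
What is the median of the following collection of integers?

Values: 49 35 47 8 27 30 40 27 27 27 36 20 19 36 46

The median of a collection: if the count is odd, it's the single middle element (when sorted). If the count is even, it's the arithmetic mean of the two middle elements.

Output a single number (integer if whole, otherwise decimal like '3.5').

Step 1: insert 49 -> lo=[49] (size 1, max 49) hi=[] (size 0) -> median=49
Step 2: insert 35 -> lo=[35] (size 1, max 35) hi=[49] (size 1, min 49) -> median=42
Step 3: insert 47 -> lo=[35, 47] (size 2, max 47) hi=[49] (size 1, min 49) -> median=47
Step 4: insert 8 -> lo=[8, 35] (size 2, max 35) hi=[47, 49] (size 2, min 47) -> median=41
Step 5: insert 27 -> lo=[8, 27, 35] (size 3, max 35) hi=[47, 49] (size 2, min 47) -> median=35
Step 6: insert 30 -> lo=[8, 27, 30] (size 3, max 30) hi=[35, 47, 49] (size 3, min 35) -> median=32.5
Step 7: insert 40 -> lo=[8, 27, 30, 35] (size 4, max 35) hi=[40, 47, 49] (size 3, min 40) -> median=35
Step 8: insert 27 -> lo=[8, 27, 27, 30] (size 4, max 30) hi=[35, 40, 47, 49] (size 4, min 35) -> median=32.5
Step 9: insert 27 -> lo=[8, 27, 27, 27, 30] (size 5, max 30) hi=[35, 40, 47, 49] (size 4, min 35) -> median=30
Step 10: insert 27 -> lo=[8, 27, 27, 27, 27] (size 5, max 27) hi=[30, 35, 40, 47, 49] (size 5, min 30) -> median=28.5
Step 11: insert 36 -> lo=[8, 27, 27, 27, 27, 30] (size 6, max 30) hi=[35, 36, 40, 47, 49] (size 5, min 35) -> median=30
Step 12: insert 20 -> lo=[8, 20, 27, 27, 27, 27] (size 6, max 27) hi=[30, 35, 36, 40, 47, 49] (size 6, min 30) -> median=28.5
Step 13: insert 19 -> lo=[8, 19, 20, 27, 27, 27, 27] (size 7, max 27) hi=[30, 35, 36, 40, 47, 49] (size 6, min 30) -> median=27
Step 14: insert 36 -> lo=[8, 19, 20, 27, 27, 27, 27] (size 7, max 27) hi=[30, 35, 36, 36, 40, 47, 49] (size 7, min 30) -> median=28.5
Step 15: insert 46 -> lo=[8, 19, 20, 27, 27, 27, 27, 30] (size 8, max 30) hi=[35, 36, 36, 40, 46, 47, 49] (size 7, min 35) -> median=30

Answer: 30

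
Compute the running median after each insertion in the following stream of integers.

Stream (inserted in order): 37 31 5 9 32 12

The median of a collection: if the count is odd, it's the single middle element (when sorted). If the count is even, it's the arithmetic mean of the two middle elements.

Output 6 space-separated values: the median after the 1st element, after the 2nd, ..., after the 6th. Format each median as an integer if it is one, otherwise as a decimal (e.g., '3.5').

Answer: 37 34 31 20 31 21.5

Derivation:
Step 1: insert 37 -> lo=[37] (size 1, max 37) hi=[] (size 0) -> median=37
Step 2: insert 31 -> lo=[31] (size 1, max 31) hi=[37] (size 1, min 37) -> median=34
Step 3: insert 5 -> lo=[5, 31] (size 2, max 31) hi=[37] (size 1, min 37) -> median=31
Step 4: insert 9 -> lo=[5, 9] (size 2, max 9) hi=[31, 37] (size 2, min 31) -> median=20
Step 5: insert 32 -> lo=[5, 9, 31] (size 3, max 31) hi=[32, 37] (size 2, min 32) -> median=31
Step 6: insert 12 -> lo=[5, 9, 12] (size 3, max 12) hi=[31, 32, 37] (size 3, min 31) -> median=21.5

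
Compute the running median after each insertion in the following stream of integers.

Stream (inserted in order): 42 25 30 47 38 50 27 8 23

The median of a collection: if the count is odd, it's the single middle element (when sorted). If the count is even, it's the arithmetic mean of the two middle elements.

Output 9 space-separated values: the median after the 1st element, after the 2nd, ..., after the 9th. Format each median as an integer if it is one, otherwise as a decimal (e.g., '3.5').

Step 1: insert 42 -> lo=[42] (size 1, max 42) hi=[] (size 0) -> median=42
Step 2: insert 25 -> lo=[25] (size 1, max 25) hi=[42] (size 1, min 42) -> median=33.5
Step 3: insert 30 -> lo=[25, 30] (size 2, max 30) hi=[42] (size 1, min 42) -> median=30
Step 4: insert 47 -> lo=[25, 30] (size 2, max 30) hi=[42, 47] (size 2, min 42) -> median=36
Step 5: insert 38 -> lo=[25, 30, 38] (size 3, max 38) hi=[42, 47] (size 2, min 42) -> median=38
Step 6: insert 50 -> lo=[25, 30, 38] (size 3, max 38) hi=[42, 47, 50] (size 3, min 42) -> median=40
Step 7: insert 27 -> lo=[25, 27, 30, 38] (size 4, max 38) hi=[42, 47, 50] (size 3, min 42) -> median=38
Step 8: insert 8 -> lo=[8, 25, 27, 30] (size 4, max 30) hi=[38, 42, 47, 50] (size 4, min 38) -> median=34
Step 9: insert 23 -> lo=[8, 23, 25, 27, 30] (size 5, max 30) hi=[38, 42, 47, 50] (size 4, min 38) -> median=30

Answer: 42 33.5 30 36 38 40 38 34 30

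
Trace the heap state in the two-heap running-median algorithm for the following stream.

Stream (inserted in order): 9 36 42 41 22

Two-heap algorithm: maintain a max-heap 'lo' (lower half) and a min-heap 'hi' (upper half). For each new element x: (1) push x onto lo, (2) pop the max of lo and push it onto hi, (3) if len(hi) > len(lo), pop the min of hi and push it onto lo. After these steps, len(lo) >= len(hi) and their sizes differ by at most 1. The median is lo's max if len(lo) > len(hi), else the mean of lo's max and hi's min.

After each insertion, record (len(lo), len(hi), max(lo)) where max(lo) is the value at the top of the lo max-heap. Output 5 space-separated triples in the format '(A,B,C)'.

Step 1: insert 9 -> lo=[9] hi=[] -> (len(lo)=1, len(hi)=0, max(lo)=9)
Step 2: insert 36 -> lo=[9] hi=[36] -> (len(lo)=1, len(hi)=1, max(lo)=9)
Step 3: insert 42 -> lo=[9, 36] hi=[42] -> (len(lo)=2, len(hi)=1, max(lo)=36)
Step 4: insert 41 -> lo=[9, 36] hi=[41, 42] -> (len(lo)=2, len(hi)=2, max(lo)=36)
Step 5: insert 22 -> lo=[9, 22, 36] hi=[41, 42] -> (len(lo)=3, len(hi)=2, max(lo)=36)

Answer: (1,0,9) (1,1,9) (2,1,36) (2,2,36) (3,2,36)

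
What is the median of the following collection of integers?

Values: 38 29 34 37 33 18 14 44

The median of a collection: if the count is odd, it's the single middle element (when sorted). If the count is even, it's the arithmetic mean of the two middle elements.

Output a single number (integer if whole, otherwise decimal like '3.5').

Step 1: insert 38 -> lo=[38] (size 1, max 38) hi=[] (size 0) -> median=38
Step 2: insert 29 -> lo=[29] (size 1, max 29) hi=[38] (size 1, min 38) -> median=33.5
Step 3: insert 34 -> lo=[29, 34] (size 2, max 34) hi=[38] (size 1, min 38) -> median=34
Step 4: insert 37 -> lo=[29, 34] (size 2, max 34) hi=[37, 38] (size 2, min 37) -> median=35.5
Step 5: insert 33 -> lo=[29, 33, 34] (size 3, max 34) hi=[37, 38] (size 2, min 37) -> median=34
Step 6: insert 18 -> lo=[18, 29, 33] (size 3, max 33) hi=[34, 37, 38] (size 3, min 34) -> median=33.5
Step 7: insert 14 -> lo=[14, 18, 29, 33] (size 4, max 33) hi=[34, 37, 38] (size 3, min 34) -> median=33
Step 8: insert 44 -> lo=[14, 18, 29, 33] (size 4, max 33) hi=[34, 37, 38, 44] (size 4, min 34) -> median=33.5

Answer: 33.5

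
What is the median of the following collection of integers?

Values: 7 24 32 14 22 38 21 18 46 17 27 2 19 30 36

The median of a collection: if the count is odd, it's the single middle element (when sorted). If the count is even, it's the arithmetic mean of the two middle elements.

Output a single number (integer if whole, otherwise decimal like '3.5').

Step 1: insert 7 -> lo=[7] (size 1, max 7) hi=[] (size 0) -> median=7
Step 2: insert 24 -> lo=[7] (size 1, max 7) hi=[24] (size 1, min 24) -> median=15.5
Step 3: insert 32 -> lo=[7, 24] (size 2, max 24) hi=[32] (size 1, min 32) -> median=24
Step 4: insert 14 -> lo=[7, 14] (size 2, max 14) hi=[24, 32] (size 2, min 24) -> median=19
Step 5: insert 22 -> lo=[7, 14, 22] (size 3, max 22) hi=[24, 32] (size 2, min 24) -> median=22
Step 6: insert 38 -> lo=[7, 14, 22] (size 3, max 22) hi=[24, 32, 38] (size 3, min 24) -> median=23
Step 7: insert 21 -> lo=[7, 14, 21, 22] (size 4, max 22) hi=[24, 32, 38] (size 3, min 24) -> median=22
Step 8: insert 18 -> lo=[7, 14, 18, 21] (size 4, max 21) hi=[22, 24, 32, 38] (size 4, min 22) -> median=21.5
Step 9: insert 46 -> lo=[7, 14, 18, 21, 22] (size 5, max 22) hi=[24, 32, 38, 46] (size 4, min 24) -> median=22
Step 10: insert 17 -> lo=[7, 14, 17, 18, 21] (size 5, max 21) hi=[22, 24, 32, 38, 46] (size 5, min 22) -> median=21.5
Step 11: insert 27 -> lo=[7, 14, 17, 18, 21, 22] (size 6, max 22) hi=[24, 27, 32, 38, 46] (size 5, min 24) -> median=22
Step 12: insert 2 -> lo=[2, 7, 14, 17, 18, 21] (size 6, max 21) hi=[22, 24, 27, 32, 38, 46] (size 6, min 22) -> median=21.5
Step 13: insert 19 -> lo=[2, 7, 14, 17, 18, 19, 21] (size 7, max 21) hi=[22, 24, 27, 32, 38, 46] (size 6, min 22) -> median=21
Step 14: insert 30 -> lo=[2, 7, 14, 17, 18, 19, 21] (size 7, max 21) hi=[22, 24, 27, 30, 32, 38, 46] (size 7, min 22) -> median=21.5
Step 15: insert 36 -> lo=[2, 7, 14, 17, 18, 19, 21, 22] (size 8, max 22) hi=[24, 27, 30, 32, 36, 38, 46] (size 7, min 24) -> median=22

Answer: 22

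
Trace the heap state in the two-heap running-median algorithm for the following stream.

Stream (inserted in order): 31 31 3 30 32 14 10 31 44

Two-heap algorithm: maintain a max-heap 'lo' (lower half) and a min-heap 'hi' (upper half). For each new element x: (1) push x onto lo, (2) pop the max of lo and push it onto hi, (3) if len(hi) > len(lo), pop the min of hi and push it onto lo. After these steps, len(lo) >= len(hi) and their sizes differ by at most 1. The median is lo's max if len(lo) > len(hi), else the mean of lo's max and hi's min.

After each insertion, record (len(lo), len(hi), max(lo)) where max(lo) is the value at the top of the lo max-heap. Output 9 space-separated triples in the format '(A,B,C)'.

Step 1: insert 31 -> lo=[31] hi=[] -> (len(lo)=1, len(hi)=0, max(lo)=31)
Step 2: insert 31 -> lo=[31] hi=[31] -> (len(lo)=1, len(hi)=1, max(lo)=31)
Step 3: insert 3 -> lo=[3, 31] hi=[31] -> (len(lo)=2, len(hi)=1, max(lo)=31)
Step 4: insert 30 -> lo=[3, 30] hi=[31, 31] -> (len(lo)=2, len(hi)=2, max(lo)=30)
Step 5: insert 32 -> lo=[3, 30, 31] hi=[31, 32] -> (len(lo)=3, len(hi)=2, max(lo)=31)
Step 6: insert 14 -> lo=[3, 14, 30] hi=[31, 31, 32] -> (len(lo)=3, len(hi)=3, max(lo)=30)
Step 7: insert 10 -> lo=[3, 10, 14, 30] hi=[31, 31, 32] -> (len(lo)=4, len(hi)=3, max(lo)=30)
Step 8: insert 31 -> lo=[3, 10, 14, 30] hi=[31, 31, 31, 32] -> (len(lo)=4, len(hi)=4, max(lo)=30)
Step 9: insert 44 -> lo=[3, 10, 14, 30, 31] hi=[31, 31, 32, 44] -> (len(lo)=5, len(hi)=4, max(lo)=31)

Answer: (1,0,31) (1,1,31) (2,1,31) (2,2,30) (3,2,31) (3,3,30) (4,3,30) (4,4,30) (5,4,31)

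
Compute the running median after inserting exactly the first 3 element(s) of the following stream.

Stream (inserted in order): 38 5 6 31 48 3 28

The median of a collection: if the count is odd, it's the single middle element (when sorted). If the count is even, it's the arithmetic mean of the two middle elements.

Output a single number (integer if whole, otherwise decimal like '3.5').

Step 1: insert 38 -> lo=[38] (size 1, max 38) hi=[] (size 0) -> median=38
Step 2: insert 5 -> lo=[5] (size 1, max 5) hi=[38] (size 1, min 38) -> median=21.5
Step 3: insert 6 -> lo=[5, 6] (size 2, max 6) hi=[38] (size 1, min 38) -> median=6

Answer: 6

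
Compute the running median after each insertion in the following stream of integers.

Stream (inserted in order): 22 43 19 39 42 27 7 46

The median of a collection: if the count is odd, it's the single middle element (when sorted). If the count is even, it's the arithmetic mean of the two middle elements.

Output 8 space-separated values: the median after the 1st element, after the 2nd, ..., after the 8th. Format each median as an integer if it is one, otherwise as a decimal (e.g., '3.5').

Answer: 22 32.5 22 30.5 39 33 27 33

Derivation:
Step 1: insert 22 -> lo=[22] (size 1, max 22) hi=[] (size 0) -> median=22
Step 2: insert 43 -> lo=[22] (size 1, max 22) hi=[43] (size 1, min 43) -> median=32.5
Step 3: insert 19 -> lo=[19, 22] (size 2, max 22) hi=[43] (size 1, min 43) -> median=22
Step 4: insert 39 -> lo=[19, 22] (size 2, max 22) hi=[39, 43] (size 2, min 39) -> median=30.5
Step 5: insert 42 -> lo=[19, 22, 39] (size 3, max 39) hi=[42, 43] (size 2, min 42) -> median=39
Step 6: insert 27 -> lo=[19, 22, 27] (size 3, max 27) hi=[39, 42, 43] (size 3, min 39) -> median=33
Step 7: insert 7 -> lo=[7, 19, 22, 27] (size 4, max 27) hi=[39, 42, 43] (size 3, min 39) -> median=27
Step 8: insert 46 -> lo=[7, 19, 22, 27] (size 4, max 27) hi=[39, 42, 43, 46] (size 4, min 39) -> median=33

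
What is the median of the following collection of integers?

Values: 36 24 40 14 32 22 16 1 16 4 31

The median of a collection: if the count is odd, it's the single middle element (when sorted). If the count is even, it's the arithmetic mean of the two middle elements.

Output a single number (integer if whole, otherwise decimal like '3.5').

Step 1: insert 36 -> lo=[36] (size 1, max 36) hi=[] (size 0) -> median=36
Step 2: insert 24 -> lo=[24] (size 1, max 24) hi=[36] (size 1, min 36) -> median=30
Step 3: insert 40 -> lo=[24, 36] (size 2, max 36) hi=[40] (size 1, min 40) -> median=36
Step 4: insert 14 -> lo=[14, 24] (size 2, max 24) hi=[36, 40] (size 2, min 36) -> median=30
Step 5: insert 32 -> lo=[14, 24, 32] (size 3, max 32) hi=[36, 40] (size 2, min 36) -> median=32
Step 6: insert 22 -> lo=[14, 22, 24] (size 3, max 24) hi=[32, 36, 40] (size 3, min 32) -> median=28
Step 7: insert 16 -> lo=[14, 16, 22, 24] (size 4, max 24) hi=[32, 36, 40] (size 3, min 32) -> median=24
Step 8: insert 1 -> lo=[1, 14, 16, 22] (size 4, max 22) hi=[24, 32, 36, 40] (size 4, min 24) -> median=23
Step 9: insert 16 -> lo=[1, 14, 16, 16, 22] (size 5, max 22) hi=[24, 32, 36, 40] (size 4, min 24) -> median=22
Step 10: insert 4 -> lo=[1, 4, 14, 16, 16] (size 5, max 16) hi=[22, 24, 32, 36, 40] (size 5, min 22) -> median=19
Step 11: insert 31 -> lo=[1, 4, 14, 16, 16, 22] (size 6, max 22) hi=[24, 31, 32, 36, 40] (size 5, min 24) -> median=22

Answer: 22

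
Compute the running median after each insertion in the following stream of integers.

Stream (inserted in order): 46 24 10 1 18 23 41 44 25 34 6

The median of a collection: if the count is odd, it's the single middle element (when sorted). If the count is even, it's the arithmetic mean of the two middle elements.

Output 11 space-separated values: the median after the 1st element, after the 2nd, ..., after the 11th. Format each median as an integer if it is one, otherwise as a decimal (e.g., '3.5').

Answer: 46 35 24 17 18 20.5 23 23.5 24 24.5 24

Derivation:
Step 1: insert 46 -> lo=[46] (size 1, max 46) hi=[] (size 0) -> median=46
Step 2: insert 24 -> lo=[24] (size 1, max 24) hi=[46] (size 1, min 46) -> median=35
Step 3: insert 10 -> lo=[10, 24] (size 2, max 24) hi=[46] (size 1, min 46) -> median=24
Step 4: insert 1 -> lo=[1, 10] (size 2, max 10) hi=[24, 46] (size 2, min 24) -> median=17
Step 5: insert 18 -> lo=[1, 10, 18] (size 3, max 18) hi=[24, 46] (size 2, min 24) -> median=18
Step 6: insert 23 -> lo=[1, 10, 18] (size 3, max 18) hi=[23, 24, 46] (size 3, min 23) -> median=20.5
Step 7: insert 41 -> lo=[1, 10, 18, 23] (size 4, max 23) hi=[24, 41, 46] (size 3, min 24) -> median=23
Step 8: insert 44 -> lo=[1, 10, 18, 23] (size 4, max 23) hi=[24, 41, 44, 46] (size 4, min 24) -> median=23.5
Step 9: insert 25 -> lo=[1, 10, 18, 23, 24] (size 5, max 24) hi=[25, 41, 44, 46] (size 4, min 25) -> median=24
Step 10: insert 34 -> lo=[1, 10, 18, 23, 24] (size 5, max 24) hi=[25, 34, 41, 44, 46] (size 5, min 25) -> median=24.5
Step 11: insert 6 -> lo=[1, 6, 10, 18, 23, 24] (size 6, max 24) hi=[25, 34, 41, 44, 46] (size 5, min 25) -> median=24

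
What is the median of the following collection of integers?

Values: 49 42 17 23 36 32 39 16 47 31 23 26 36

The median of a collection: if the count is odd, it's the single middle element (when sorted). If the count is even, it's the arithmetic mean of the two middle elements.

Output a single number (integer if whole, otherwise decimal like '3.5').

Step 1: insert 49 -> lo=[49] (size 1, max 49) hi=[] (size 0) -> median=49
Step 2: insert 42 -> lo=[42] (size 1, max 42) hi=[49] (size 1, min 49) -> median=45.5
Step 3: insert 17 -> lo=[17, 42] (size 2, max 42) hi=[49] (size 1, min 49) -> median=42
Step 4: insert 23 -> lo=[17, 23] (size 2, max 23) hi=[42, 49] (size 2, min 42) -> median=32.5
Step 5: insert 36 -> lo=[17, 23, 36] (size 3, max 36) hi=[42, 49] (size 2, min 42) -> median=36
Step 6: insert 32 -> lo=[17, 23, 32] (size 3, max 32) hi=[36, 42, 49] (size 3, min 36) -> median=34
Step 7: insert 39 -> lo=[17, 23, 32, 36] (size 4, max 36) hi=[39, 42, 49] (size 3, min 39) -> median=36
Step 8: insert 16 -> lo=[16, 17, 23, 32] (size 4, max 32) hi=[36, 39, 42, 49] (size 4, min 36) -> median=34
Step 9: insert 47 -> lo=[16, 17, 23, 32, 36] (size 5, max 36) hi=[39, 42, 47, 49] (size 4, min 39) -> median=36
Step 10: insert 31 -> lo=[16, 17, 23, 31, 32] (size 5, max 32) hi=[36, 39, 42, 47, 49] (size 5, min 36) -> median=34
Step 11: insert 23 -> lo=[16, 17, 23, 23, 31, 32] (size 6, max 32) hi=[36, 39, 42, 47, 49] (size 5, min 36) -> median=32
Step 12: insert 26 -> lo=[16, 17, 23, 23, 26, 31] (size 6, max 31) hi=[32, 36, 39, 42, 47, 49] (size 6, min 32) -> median=31.5
Step 13: insert 36 -> lo=[16, 17, 23, 23, 26, 31, 32] (size 7, max 32) hi=[36, 36, 39, 42, 47, 49] (size 6, min 36) -> median=32

Answer: 32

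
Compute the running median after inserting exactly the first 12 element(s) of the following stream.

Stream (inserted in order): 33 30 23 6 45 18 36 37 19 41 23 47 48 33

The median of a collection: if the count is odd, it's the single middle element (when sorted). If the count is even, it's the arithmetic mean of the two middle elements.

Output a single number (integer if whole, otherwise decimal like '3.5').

Step 1: insert 33 -> lo=[33] (size 1, max 33) hi=[] (size 0) -> median=33
Step 2: insert 30 -> lo=[30] (size 1, max 30) hi=[33] (size 1, min 33) -> median=31.5
Step 3: insert 23 -> lo=[23, 30] (size 2, max 30) hi=[33] (size 1, min 33) -> median=30
Step 4: insert 6 -> lo=[6, 23] (size 2, max 23) hi=[30, 33] (size 2, min 30) -> median=26.5
Step 5: insert 45 -> lo=[6, 23, 30] (size 3, max 30) hi=[33, 45] (size 2, min 33) -> median=30
Step 6: insert 18 -> lo=[6, 18, 23] (size 3, max 23) hi=[30, 33, 45] (size 3, min 30) -> median=26.5
Step 7: insert 36 -> lo=[6, 18, 23, 30] (size 4, max 30) hi=[33, 36, 45] (size 3, min 33) -> median=30
Step 8: insert 37 -> lo=[6, 18, 23, 30] (size 4, max 30) hi=[33, 36, 37, 45] (size 4, min 33) -> median=31.5
Step 9: insert 19 -> lo=[6, 18, 19, 23, 30] (size 5, max 30) hi=[33, 36, 37, 45] (size 4, min 33) -> median=30
Step 10: insert 41 -> lo=[6, 18, 19, 23, 30] (size 5, max 30) hi=[33, 36, 37, 41, 45] (size 5, min 33) -> median=31.5
Step 11: insert 23 -> lo=[6, 18, 19, 23, 23, 30] (size 6, max 30) hi=[33, 36, 37, 41, 45] (size 5, min 33) -> median=30
Step 12: insert 47 -> lo=[6, 18, 19, 23, 23, 30] (size 6, max 30) hi=[33, 36, 37, 41, 45, 47] (size 6, min 33) -> median=31.5

Answer: 31.5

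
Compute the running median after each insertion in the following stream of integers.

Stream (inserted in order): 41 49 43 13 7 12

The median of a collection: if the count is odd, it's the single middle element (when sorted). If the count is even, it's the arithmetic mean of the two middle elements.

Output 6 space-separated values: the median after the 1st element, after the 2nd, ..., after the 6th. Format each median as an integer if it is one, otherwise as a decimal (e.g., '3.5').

Step 1: insert 41 -> lo=[41] (size 1, max 41) hi=[] (size 0) -> median=41
Step 2: insert 49 -> lo=[41] (size 1, max 41) hi=[49] (size 1, min 49) -> median=45
Step 3: insert 43 -> lo=[41, 43] (size 2, max 43) hi=[49] (size 1, min 49) -> median=43
Step 4: insert 13 -> lo=[13, 41] (size 2, max 41) hi=[43, 49] (size 2, min 43) -> median=42
Step 5: insert 7 -> lo=[7, 13, 41] (size 3, max 41) hi=[43, 49] (size 2, min 43) -> median=41
Step 6: insert 12 -> lo=[7, 12, 13] (size 3, max 13) hi=[41, 43, 49] (size 3, min 41) -> median=27

Answer: 41 45 43 42 41 27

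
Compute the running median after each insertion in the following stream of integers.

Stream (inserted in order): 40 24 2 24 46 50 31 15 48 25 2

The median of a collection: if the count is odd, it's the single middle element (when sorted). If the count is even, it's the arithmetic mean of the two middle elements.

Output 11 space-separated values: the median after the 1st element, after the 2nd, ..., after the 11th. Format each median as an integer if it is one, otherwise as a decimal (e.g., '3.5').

Answer: 40 32 24 24 24 32 31 27.5 31 28 25

Derivation:
Step 1: insert 40 -> lo=[40] (size 1, max 40) hi=[] (size 0) -> median=40
Step 2: insert 24 -> lo=[24] (size 1, max 24) hi=[40] (size 1, min 40) -> median=32
Step 3: insert 2 -> lo=[2, 24] (size 2, max 24) hi=[40] (size 1, min 40) -> median=24
Step 4: insert 24 -> lo=[2, 24] (size 2, max 24) hi=[24, 40] (size 2, min 24) -> median=24
Step 5: insert 46 -> lo=[2, 24, 24] (size 3, max 24) hi=[40, 46] (size 2, min 40) -> median=24
Step 6: insert 50 -> lo=[2, 24, 24] (size 3, max 24) hi=[40, 46, 50] (size 3, min 40) -> median=32
Step 7: insert 31 -> lo=[2, 24, 24, 31] (size 4, max 31) hi=[40, 46, 50] (size 3, min 40) -> median=31
Step 8: insert 15 -> lo=[2, 15, 24, 24] (size 4, max 24) hi=[31, 40, 46, 50] (size 4, min 31) -> median=27.5
Step 9: insert 48 -> lo=[2, 15, 24, 24, 31] (size 5, max 31) hi=[40, 46, 48, 50] (size 4, min 40) -> median=31
Step 10: insert 25 -> lo=[2, 15, 24, 24, 25] (size 5, max 25) hi=[31, 40, 46, 48, 50] (size 5, min 31) -> median=28
Step 11: insert 2 -> lo=[2, 2, 15, 24, 24, 25] (size 6, max 25) hi=[31, 40, 46, 48, 50] (size 5, min 31) -> median=25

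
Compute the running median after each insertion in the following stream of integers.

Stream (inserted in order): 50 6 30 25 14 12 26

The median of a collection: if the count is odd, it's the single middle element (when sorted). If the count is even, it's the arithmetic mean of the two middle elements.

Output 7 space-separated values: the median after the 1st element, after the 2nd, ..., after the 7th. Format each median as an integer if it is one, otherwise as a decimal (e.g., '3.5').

Answer: 50 28 30 27.5 25 19.5 25

Derivation:
Step 1: insert 50 -> lo=[50] (size 1, max 50) hi=[] (size 0) -> median=50
Step 2: insert 6 -> lo=[6] (size 1, max 6) hi=[50] (size 1, min 50) -> median=28
Step 3: insert 30 -> lo=[6, 30] (size 2, max 30) hi=[50] (size 1, min 50) -> median=30
Step 4: insert 25 -> lo=[6, 25] (size 2, max 25) hi=[30, 50] (size 2, min 30) -> median=27.5
Step 5: insert 14 -> lo=[6, 14, 25] (size 3, max 25) hi=[30, 50] (size 2, min 30) -> median=25
Step 6: insert 12 -> lo=[6, 12, 14] (size 3, max 14) hi=[25, 30, 50] (size 3, min 25) -> median=19.5
Step 7: insert 26 -> lo=[6, 12, 14, 25] (size 4, max 25) hi=[26, 30, 50] (size 3, min 26) -> median=25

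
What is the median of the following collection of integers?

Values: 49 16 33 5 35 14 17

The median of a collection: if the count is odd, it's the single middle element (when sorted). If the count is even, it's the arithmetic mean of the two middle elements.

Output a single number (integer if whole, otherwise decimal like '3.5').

Answer: 17

Derivation:
Step 1: insert 49 -> lo=[49] (size 1, max 49) hi=[] (size 0) -> median=49
Step 2: insert 16 -> lo=[16] (size 1, max 16) hi=[49] (size 1, min 49) -> median=32.5
Step 3: insert 33 -> lo=[16, 33] (size 2, max 33) hi=[49] (size 1, min 49) -> median=33
Step 4: insert 5 -> lo=[5, 16] (size 2, max 16) hi=[33, 49] (size 2, min 33) -> median=24.5
Step 5: insert 35 -> lo=[5, 16, 33] (size 3, max 33) hi=[35, 49] (size 2, min 35) -> median=33
Step 6: insert 14 -> lo=[5, 14, 16] (size 3, max 16) hi=[33, 35, 49] (size 3, min 33) -> median=24.5
Step 7: insert 17 -> lo=[5, 14, 16, 17] (size 4, max 17) hi=[33, 35, 49] (size 3, min 33) -> median=17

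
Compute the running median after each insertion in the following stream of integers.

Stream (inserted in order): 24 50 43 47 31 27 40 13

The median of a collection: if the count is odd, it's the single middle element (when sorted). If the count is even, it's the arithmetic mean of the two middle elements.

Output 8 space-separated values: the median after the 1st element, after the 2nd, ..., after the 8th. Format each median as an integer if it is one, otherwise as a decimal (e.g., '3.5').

Answer: 24 37 43 45 43 37 40 35.5

Derivation:
Step 1: insert 24 -> lo=[24] (size 1, max 24) hi=[] (size 0) -> median=24
Step 2: insert 50 -> lo=[24] (size 1, max 24) hi=[50] (size 1, min 50) -> median=37
Step 3: insert 43 -> lo=[24, 43] (size 2, max 43) hi=[50] (size 1, min 50) -> median=43
Step 4: insert 47 -> lo=[24, 43] (size 2, max 43) hi=[47, 50] (size 2, min 47) -> median=45
Step 5: insert 31 -> lo=[24, 31, 43] (size 3, max 43) hi=[47, 50] (size 2, min 47) -> median=43
Step 6: insert 27 -> lo=[24, 27, 31] (size 3, max 31) hi=[43, 47, 50] (size 3, min 43) -> median=37
Step 7: insert 40 -> lo=[24, 27, 31, 40] (size 4, max 40) hi=[43, 47, 50] (size 3, min 43) -> median=40
Step 8: insert 13 -> lo=[13, 24, 27, 31] (size 4, max 31) hi=[40, 43, 47, 50] (size 4, min 40) -> median=35.5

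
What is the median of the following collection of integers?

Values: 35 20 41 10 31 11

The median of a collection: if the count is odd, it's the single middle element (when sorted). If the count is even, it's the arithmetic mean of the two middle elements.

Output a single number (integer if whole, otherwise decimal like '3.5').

Answer: 25.5

Derivation:
Step 1: insert 35 -> lo=[35] (size 1, max 35) hi=[] (size 0) -> median=35
Step 2: insert 20 -> lo=[20] (size 1, max 20) hi=[35] (size 1, min 35) -> median=27.5
Step 3: insert 41 -> lo=[20, 35] (size 2, max 35) hi=[41] (size 1, min 41) -> median=35
Step 4: insert 10 -> lo=[10, 20] (size 2, max 20) hi=[35, 41] (size 2, min 35) -> median=27.5
Step 5: insert 31 -> lo=[10, 20, 31] (size 3, max 31) hi=[35, 41] (size 2, min 35) -> median=31
Step 6: insert 11 -> lo=[10, 11, 20] (size 3, max 20) hi=[31, 35, 41] (size 3, min 31) -> median=25.5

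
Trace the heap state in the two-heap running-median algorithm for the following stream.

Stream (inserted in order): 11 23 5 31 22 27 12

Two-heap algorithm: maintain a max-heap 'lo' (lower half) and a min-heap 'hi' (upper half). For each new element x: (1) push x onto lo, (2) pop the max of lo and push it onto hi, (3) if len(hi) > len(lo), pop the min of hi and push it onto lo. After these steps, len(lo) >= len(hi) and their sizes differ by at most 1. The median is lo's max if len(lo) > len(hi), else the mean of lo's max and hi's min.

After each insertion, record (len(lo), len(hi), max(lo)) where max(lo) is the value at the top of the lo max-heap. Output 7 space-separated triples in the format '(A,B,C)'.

Step 1: insert 11 -> lo=[11] hi=[] -> (len(lo)=1, len(hi)=0, max(lo)=11)
Step 2: insert 23 -> lo=[11] hi=[23] -> (len(lo)=1, len(hi)=1, max(lo)=11)
Step 3: insert 5 -> lo=[5, 11] hi=[23] -> (len(lo)=2, len(hi)=1, max(lo)=11)
Step 4: insert 31 -> lo=[5, 11] hi=[23, 31] -> (len(lo)=2, len(hi)=2, max(lo)=11)
Step 5: insert 22 -> lo=[5, 11, 22] hi=[23, 31] -> (len(lo)=3, len(hi)=2, max(lo)=22)
Step 6: insert 27 -> lo=[5, 11, 22] hi=[23, 27, 31] -> (len(lo)=3, len(hi)=3, max(lo)=22)
Step 7: insert 12 -> lo=[5, 11, 12, 22] hi=[23, 27, 31] -> (len(lo)=4, len(hi)=3, max(lo)=22)

Answer: (1,0,11) (1,1,11) (2,1,11) (2,2,11) (3,2,22) (3,3,22) (4,3,22)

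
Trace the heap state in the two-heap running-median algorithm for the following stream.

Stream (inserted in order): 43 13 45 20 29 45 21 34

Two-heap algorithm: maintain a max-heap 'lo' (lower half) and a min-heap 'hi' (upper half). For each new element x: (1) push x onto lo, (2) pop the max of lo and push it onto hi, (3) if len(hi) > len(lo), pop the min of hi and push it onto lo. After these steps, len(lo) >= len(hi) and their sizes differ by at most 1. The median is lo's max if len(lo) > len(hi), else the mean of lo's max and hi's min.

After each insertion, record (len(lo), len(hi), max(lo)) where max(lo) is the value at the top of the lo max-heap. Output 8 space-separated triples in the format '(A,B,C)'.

Answer: (1,0,43) (1,1,13) (2,1,43) (2,2,20) (3,2,29) (3,3,29) (4,3,29) (4,4,29)

Derivation:
Step 1: insert 43 -> lo=[43] hi=[] -> (len(lo)=1, len(hi)=0, max(lo)=43)
Step 2: insert 13 -> lo=[13] hi=[43] -> (len(lo)=1, len(hi)=1, max(lo)=13)
Step 3: insert 45 -> lo=[13, 43] hi=[45] -> (len(lo)=2, len(hi)=1, max(lo)=43)
Step 4: insert 20 -> lo=[13, 20] hi=[43, 45] -> (len(lo)=2, len(hi)=2, max(lo)=20)
Step 5: insert 29 -> lo=[13, 20, 29] hi=[43, 45] -> (len(lo)=3, len(hi)=2, max(lo)=29)
Step 6: insert 45 -> lo=[13, 20, 29] hi=[43, 45, 45] -> (len(lo)=3, len(hi)=3, max(lo)=29)
Step 7: insert 21 -> lo=[13, 20, 21, 29] hi=[43, 45, 45] -> (len(lo)=4, len(hi)=3, max(lo)=29)
Step 8: insert 34 -> lo=[13, 20, 21, 29] hi=[34, 43, 45, 45] -> (len(lo)=4, len(hi)=4, max(lo)=29)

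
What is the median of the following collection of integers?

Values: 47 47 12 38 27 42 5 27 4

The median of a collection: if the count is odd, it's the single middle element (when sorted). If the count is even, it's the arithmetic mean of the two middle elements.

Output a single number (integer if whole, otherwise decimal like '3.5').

Answer: 27

Derivation:
Step 1: insert 47 -> lo=[47] (size 1, max 47) hi=[] (size 0) -> median=47
Step 2: insert 47 -> lo=[47] (size 1, max 47) hi=[47] (size 1, min 47) -> median=47
Step 3: insert 12 -> lo=[12, 47] (size 2, max 47) hi=[47] (size 1, min 47) -> median=47
Step 4: insert 38 -> lo=[12, 38] (size 2, max 38) hi=[47, 47] (size 2, min 47) -> median=42.5
Step 5: insert 27 -> lo=[12, 27, 38] (size 3, max 38) hi=[47, 47] (size 2, min 47) -> median=38
Step 6: insert 42 -> lo=[12, 27, 38] (size 3, max 38) hi=[42, 47, 47] (size 3, min 42) -> median=40
Step 7: insert 5 -> lo=[5, 12, 27, 38] (size 4, max 38) hi=[42, 47, 47] (size 3, min 42) -> median=38
Step 8: insert 27 -> lo=[5, 12, 27, 27] (size 4, max 27) hi=[38, 42, 47, 47] (size 4, min 38) -> median=32.5
Step 9: insert 4 -> lo=[4, 5, 12, 27, 27] (size 5, max 27) hi=[38, 42, 47, 47] (size 4, min 38) -> median=27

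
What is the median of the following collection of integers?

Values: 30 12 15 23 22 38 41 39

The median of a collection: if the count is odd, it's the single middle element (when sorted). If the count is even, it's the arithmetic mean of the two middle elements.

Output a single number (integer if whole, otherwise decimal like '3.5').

Step 1: insert 30 -> lo=[30] (size 1, max 30) hi=[] (size 0) -> median=30
Step 2: insert 12 -> lo=[12] (size 1, max 12) hi=[30] (size 1, min 30) -> median=21
Step 3: insert 15 -> lo=[12, 15] (size 2, max 15) hi=[30] (size 1, min 30) -> median=15
Step 4: insert 23 -> lo=[12, 15] (size 2, max 15) hi=[23, 30] (size 2, min 23) -> median=19
Step 5: insert 22 -> lo=[12, 15, 22] (size 3, max 22) hi=[23, 30] (size 2, min 23) -> median=22
Step 6: insert 38 -> lo=[12, 15, 22] (size 3, max 22) hi=[23, 30, 38] (size 3, min 23) -> median=22.5
Step 7: insert 41 -> lo=[12, 15, 22, 23] (size 4, max 23) hi=[30, 38, 41] (size 3, min 30) -> median=23
Step 8: insert 39 -> lo=[12, 15, 22, 23] (size 4, max 23) hi=[30, 38, 39, 41] (size 4, min 30) -> median=26.5

Answer: 26.5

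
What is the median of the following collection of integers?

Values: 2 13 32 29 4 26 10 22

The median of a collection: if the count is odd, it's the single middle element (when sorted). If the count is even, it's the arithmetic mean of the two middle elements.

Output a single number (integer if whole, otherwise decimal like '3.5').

Answer: 17.5

Derivation:
Step 1: insert 2 -> lo=[2] (size 1, max 2) hi=[] (size 0) -> median=2
Step 2: insert 13 -> lo=[2] (size 1, max 2) hi=[13] (size 1, min 13) -> median=7.5
Step 3: insert 32 -> lo=[2, 13] (size 2, max 13) hi=[32] (size 1, min 32) -> median=13
Step 4: insert 29 -> lo=[2, 13] (size 2, max 13) hi=[29, 32] (size 2, min 29) -> median=21
Step 5: insert 4 -> lo=[2, 4, 13] (size 3, max 13) hi=[29, 32] (size 2, min 29) -> median=13
Step 6: insert 26 -> lo=[2, 4, 13] (size 3, max 13) hi=[26, 29, 32] (size 3, min 26) -> median=19.5
Step 7: insert 10 -> lo=[2, 4, 10, 13] (size 4, max 13) hi=[26, 29, 32] (size 3, min 26) -> median=13
Step 8: insert 22 -> lo=[2, 4, 10, 13] (size 4, max 13) hi=[22, 26, 29, 32] (size 4, min 22) -> median=17.5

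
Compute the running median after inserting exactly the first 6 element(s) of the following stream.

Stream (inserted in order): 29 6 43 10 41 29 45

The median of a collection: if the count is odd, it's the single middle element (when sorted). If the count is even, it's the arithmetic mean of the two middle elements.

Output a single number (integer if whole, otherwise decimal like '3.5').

Step 1: insert 29 -> lo=[29] (size 1, max 29) hi=[] (size 0) -> median=29
Step 2: insert 6 -> lo=[6] (size 1, max 6) hi=[29] (size 1, min 29) -> median=17.5
Step 3: insert 43 -> lo=[6, 29] (size 2, max 29) hi=[43] (size 1, min 43) -> median=29
Step 4: insert 10 -> lo=[6, 10] (size 2, max 10) hi=[29, 43] (size 2, min 29) -> median=19.5
Step 5: insert 41 -> lo=[6, 10, 29] (size 3, max 29) hi=[41, 43] (size 2, min 41) -> median=29
Step 6: insert 29 -> lo=[6, 10, 29] (size 3, max 29) hi=[29, 41, 43] (size 3, min 29) -> median=29

Answer: 29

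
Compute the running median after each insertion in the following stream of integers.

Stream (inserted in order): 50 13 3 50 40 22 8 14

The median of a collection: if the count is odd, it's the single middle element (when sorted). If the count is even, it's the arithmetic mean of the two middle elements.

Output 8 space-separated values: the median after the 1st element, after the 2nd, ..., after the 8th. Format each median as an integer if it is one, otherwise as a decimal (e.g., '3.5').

Step 1: insert 50 -> lo=[50] (size 1, max 50) hi=[] (size 0) -> median=50
Step 2: insert 13 -> lo=[13] (size 1, max 13) hi=[50] (size 1, min 50) -> median=31.5
Step 3: insert 3 -> lo=[3, 13] (size 2, max 13) hi=[50] (size 1, min 50) -> median=13
Step 4: insert 50 -> lo=[3, 13] (size 2, max 13) hi=[50, 50] (size 2, min 50) -> median=31.5
Step 5: insert 40 -> lo=[3, 13, 40] (size 3, max 40) hi=[50, 50] (size 2, min 50) -> median=40
Step 6: insert 22 -> lo=[3, 13, 22] (size 3, max 22) hi=[40, 50, 50] (size 3, min 40) -> median=31
Step 7: insert 8 -> lo=[3, 8, 13, 22] (size 4, max 22) hi=[40, 50, 50] (size 3, min 40) -> median=22
Step 8: insert 14 -> lo=[3, 8, 13, 14] (size 4, max 14) hi=[22, 40, 50, 50] (size 4, min 22) -> median=18

Answer: 50 31.5 13 31.5 40 31 22 18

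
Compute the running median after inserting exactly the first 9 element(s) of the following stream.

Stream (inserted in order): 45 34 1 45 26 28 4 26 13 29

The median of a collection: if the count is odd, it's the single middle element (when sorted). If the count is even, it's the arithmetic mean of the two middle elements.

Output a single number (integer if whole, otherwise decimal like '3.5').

Answer: 26

Derivation:
Step 1: insert 45 -> lo=[45] (size 1, max 45) hi=[] (size 0) -> median=45
Step 2: insert 34 -> lo=[34] (size 1, max 34) hi=[45] (size 1, min 45) -> median=39.5
Step 3: insert 1 -> lo=[1, 34] (size 2, max 34) hi=[45] (size 1, min 45) -> median=34
Step 4: insert 45 -> lo=[1, 34] (size 2, max 34) hi=[45, 45] (size 2, min 45) -> median=39.5
Step 5: insert 26 -> lo=[1, 26, 34] (size 3, max 34) hi=[45, 45] (size 2, min 45) -> median=34
Step 6: insert 28 -> lo=[1, 26, 28] (size 3, max 28) hi=[34, 45, 45] (size 3, min 34) -> median=31
Step 7: insert 4 -> lo=[1, 4, 26, 28] (size 4, max 28) hi=[34, 45, 45] (size 3, min 34) -> median=28
Step 8: insert 26 -> lo=[1, 4, 26, 26] (size 4, max 26) hi=[28, 34, 45, 45] (size 4, min 28) -> median=27
Step 9: insert 13 -> lo=[1, 4, 13, 26, 26] (size 5, max 26) hi=[28, 34, 45, 45] (size 4, min 28) -> median=26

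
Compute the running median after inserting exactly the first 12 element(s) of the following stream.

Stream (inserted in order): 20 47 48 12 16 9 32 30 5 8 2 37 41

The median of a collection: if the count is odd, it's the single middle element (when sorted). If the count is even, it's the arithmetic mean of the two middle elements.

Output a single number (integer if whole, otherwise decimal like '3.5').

Answer: 18

Derivation:
Step 1: insert 20 -> lo=[20] (size 1, max 20) hi=[] (size 0) -> median=20
Step 2: insert 47 -> lo=[20] (size 1, max 20) hi=[47] (size 1, min 47) -> median=33.5
Step 3: insert 48 -> lo=[20, 47] (size 2, max 47) hi=[48] (size 1, min 48) -> median=47
Step 4: insert 12 -> lo=[12, 20] (size 2, max 20) hi=[47, 48] (size 2, min 47) -> median=33.5
Step 5: insert 16 -> lo=[12, 16, 20] (size 3, max 20) hi=[47, 48] (size 2, min 47) -> median=20
Step 6: insert 9 -> lo=[9, 12, 16] (size 3, max 16) hi=[20, 47, 48] (size 3, min 20) -> median=18
Step 7: insert 32 -> lo=[9, 12, 16, 20] (size 4, max 20) hi=[32, 47, 48] (size 3, min 32) -> median=20
Step 8: insert 30 -> lo=[9, 12, 16, 20] (size 4, max 20) hi=[30, 32, 47, 48] (size 4, min 30) -> median=25
Step 9: insert 5 -> lo=[5, 9, 12, 16, 20] (size 5, max 20) hi=[30, 32, 47, 48] (size 4, min 30) -> median=20
Step 10: insert 8 -> lo=[5, 8, 9, 12, 16] (size 5, max 16) hi=[20, 30, 32, 47, 48] (size 5, min 20) -> median=18
Step 11: insert 2 -> lo=[2, 5, 8, 9, 12, 16] (size 6, max 16) hi=[20, 30, 32, 47, 48] (size 5, min 20) -> median=16
Step 12: insert 37 -> lo=[2, 5, 8, 9, 12, 16] (size 6, max 16) hi=[20, 30, 32, 37, 47, 48] (size 6, min 20) -> median=18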